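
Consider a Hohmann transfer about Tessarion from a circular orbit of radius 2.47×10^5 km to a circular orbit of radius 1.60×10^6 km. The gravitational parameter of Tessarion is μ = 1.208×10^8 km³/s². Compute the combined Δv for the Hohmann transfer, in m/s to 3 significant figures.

Δv = 11200 m/s

Semi-major axis of the transfer orbit: a_t = (2.470×10^5 + 1.600×10^6)/2 = 9.235×10^5 km.
Circular speed at r₁: v₁ = √(μ/r₁) = √(1.208×10^8/2.470×10^5) = 22.115 km/s.
Transfer-orbit speed at r₁ (v² = μ(2/r − 1/a)): v_p = √[μ(2/r₁ − 1/a_t)] = 29.109 km/s.
First burn Δv₁ = |v_p − v₁| = 6.994 km/s.
At r₂, v₂ = √(μ/r₂) = 8.689 km/s.
Transfer-orbit speed at r₂: v_a = √[μ(2/r₂ − 1/a_t)] = 4.494 km/s.
Second burn Δv₂ = |v₂ − v_a| = 4.195 km/s.
Total Δv = Δv₁ + Δv₂ = 11.19 km/s.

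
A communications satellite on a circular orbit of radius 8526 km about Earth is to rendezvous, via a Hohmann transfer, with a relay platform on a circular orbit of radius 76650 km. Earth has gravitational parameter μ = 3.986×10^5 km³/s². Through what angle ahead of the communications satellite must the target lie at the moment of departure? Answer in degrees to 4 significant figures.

φ = 105.5°

Transfer-ellipse semi-major axis a_t = (r₁ + r₂)/2 = (8526 + 76650)/2 = 42588 km.
Transfer time t = π√(a_t³/μ) = 43733 s.
The target's mean motion on its circular orbit is ω₂ = √(μ/r₂³) = 2.9751×10^-5 rad/s.
Angle swept by the target during transfer: ω₂·t = 1.3011 rad = 74.548°.
Arrival is 180° from departure on the ellipse, so φ = 180° − 74.548° = 105.5°.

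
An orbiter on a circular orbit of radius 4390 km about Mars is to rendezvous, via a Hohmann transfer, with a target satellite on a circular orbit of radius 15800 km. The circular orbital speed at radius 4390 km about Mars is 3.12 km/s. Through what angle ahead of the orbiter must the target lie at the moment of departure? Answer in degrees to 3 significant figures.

From the circular-orbit relation v² = μ/r at r = 4390 km: μ = v²r = (3.12)² × 4390 = 42734.0 km³/s².
The Hohmann ellipse has a_t = (r₁ + r₂)/2 = 10095 km.
Transfer time t = π√(a_t³/μ) = 15414 s.
The target's mean motion on its circular orbit is ω₂ = √(μ/r₂³) = 1.0409×10^-4 rad/s.
Angle swept by the target during transfer: ω₂·t = 1.6044 rad = 91.93°.
Arrival is 180° from departure on the ellipse, so φ = 180° − 91.93° = 88.1°.

φ = 88.1°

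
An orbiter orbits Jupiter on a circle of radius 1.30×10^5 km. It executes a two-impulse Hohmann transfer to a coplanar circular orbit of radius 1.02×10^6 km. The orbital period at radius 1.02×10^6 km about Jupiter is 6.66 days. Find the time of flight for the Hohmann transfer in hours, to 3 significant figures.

From Kepler's third law T² = 4π²r³/μ at r = 1.02×10^6 km, T = 6.66 days = 6.66 × 86400 s = 5.75424×10^5 s: μ = 4π²r³/T² = 1.26527×10^8 km³/s².
Transfer-ellipse semi-major axis a_t = (r₁ + r₂)/2 = (1.300×10^5 + 1.020×10^6)/2 = 5.750×10^5 km.
Transfer time t = π√(a_t³/μ) = π√((5.750×10^5)³ / 1.26527×10^8) = 1.218×10^5 s.
Converting: 1.218×10^5 s ÷ 3600 s/hour = 33.8 hours.

t = 33.8 hours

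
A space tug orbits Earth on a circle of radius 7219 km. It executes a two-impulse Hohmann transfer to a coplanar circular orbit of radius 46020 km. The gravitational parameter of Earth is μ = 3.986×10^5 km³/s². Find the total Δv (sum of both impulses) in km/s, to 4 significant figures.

Semi-major axis of the transfer orbit: a_t = (7219 + 46020)/2 = 26619.5 km.
At r₁ the circular-orbit speed is v₁ = √(μ/r₁) = 7.4307 km/s.
On the transfer ellipse at r₁, vis-viva gives v_p = √[μ(2/r₁ − 1/a_t)] = 9.7702 km/s.
First burn Δv₁ = |v_p − v₁| = 2.3395 km/s.
At r₂, v₂ = √(μ/r₂) = 2.9430 km/s.
Transfer-orbit speed at r₂: v_a = √[μ(2/r₂ − 1/a_t)] = 1.5326 km/s.
Second burn Δv₂ = |v₂ − v_a| = 1.4104 km/s.
Total Δv = Δv₁ + Δv₂ = 3.750 km/s.

Δv = 3.750 km/s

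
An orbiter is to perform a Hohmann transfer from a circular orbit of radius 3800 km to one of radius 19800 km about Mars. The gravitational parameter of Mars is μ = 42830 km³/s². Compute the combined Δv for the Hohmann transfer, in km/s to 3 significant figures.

Δv = 1.63 km/s

Transfer-ellipse semi-major axis a_t = (r₁ + r₂)/2 = (3800 + 19800)/2 = 11800 km.
Circular speed at r₁: v₁ = √(μ/r₁) = √(42830/3800) = 3.3572 km/s.
Transfer-orbit speed at r₁ (v² = μ(2/r − 1/a)): v_p = √[μ(2/r₁ − 1/a_t)] = 4.3488 km/s.
First burn Δv₁ = |v_p − v₁| = 0.9916 km/s.
At r₂, v₂ = √(μ/r₂) = 1.47076 km/s.
Transfer-orbit speed at r₂: v_a = √[μ(2/r₂ − 1/a_t)] = 0.834627 km/s.
Second burn Δv₂ = |v₂ − v_a| = 0.6361 km/s.
Total Δv = Δv₁ + Δv₂ = 1.628 km/s.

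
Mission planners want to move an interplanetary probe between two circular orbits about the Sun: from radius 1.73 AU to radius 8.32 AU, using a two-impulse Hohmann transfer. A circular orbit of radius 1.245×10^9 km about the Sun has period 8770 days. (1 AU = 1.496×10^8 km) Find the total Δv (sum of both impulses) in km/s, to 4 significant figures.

Δv = 10.76 km/s

From Kepler's third law T² = 4π²r³/μ at r = 1.245×10^9 km, T = 8770 days = 8770 × 86400 s = 7.57728×10^8 s: μ = 4π²r³/T² = 1.32691×10^11 km³/s².
In km: r₁ = 1.73 × 1.496×10^8 = 2.58808×10^8 km; r₂ = 8.32 × 1.496×10^8 = 1.244672×10^9 km.
Transfer-ellipse semi-major axis a_t = (r₁ + r₂)/2 = (2.58808×10^8 + 1.244672×10^9)/2 = 7.5174×10^8 km.
At r₁ the circular-orbit speed is v₁ = √(μ/r₁) = 22.643 km/s.
Transfer-orbit speed at r₁ (vis-viva equation): v_p = √[μ(2/r₁ − 1/a_t)] = 29.136 km/s.
First burn Δv₁ = |v_p − v₁| = 6.493 km/s.
Circular speed at r₂: v₂ = √(μ/r₂) = 10.325 km/s.
Transfer-orbit speed at r₂: v_a = √[μ(2/r₂ − 1/a_t)] = 6.0583 km/s.
Second burn Δv₂ = |v₂ − v_a| = 4.267 km/s.
Δv = Δv₁ + Δv₂ = 6.493 + 4.267 = 10.76 km/s.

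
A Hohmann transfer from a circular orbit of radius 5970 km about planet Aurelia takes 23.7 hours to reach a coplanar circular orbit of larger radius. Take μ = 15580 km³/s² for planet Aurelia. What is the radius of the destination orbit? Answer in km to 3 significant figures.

Transfer time t = 23.7 hours = 85320 s, and t = π√(a_t³/μ).
So a_t = (μ t²/π²)^(1/3) = (15580 × (85320)² / π²)^(1/3) = 22566 km.
Since a_t = (r₁ + r₂)/2, r₂ = 2a_t − r₁ = 2×22566 − 5970 = 39162 km.

r₂ = 39200 km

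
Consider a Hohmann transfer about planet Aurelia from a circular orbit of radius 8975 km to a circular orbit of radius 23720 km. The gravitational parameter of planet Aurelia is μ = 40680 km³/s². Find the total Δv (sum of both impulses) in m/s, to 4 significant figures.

Δv = 774.8 m/s

Transfer-ellipse semi-major axis a_t = (r₁ + r₂)/2 = (8975 + 23720)/2 = 16347.5 km.
At r₁ the circular-orbit speed is v₁ = √(μ/r₁) = 2.12899 km/s.
On the transfer ellipse at r₁, v² = μ(2/r − 1/a) gives v_p = √[μ(2/r₁ − 1/a_t)] = 2.56451 km/s.
First burn Δv₁ = |v_p − v₁| = 0.43552 km/s.
Circular speed at r₂: v₂ = √(μ/r₂) = 1.30958 km/s.
Transfer-orbit speed at r₂: v_a = √[μ(2/r₂ − 1/a_t)] = 0.970342 km/s.
Second burn Δv₂ = |v₂ − v_a| = 0.33924 km/s.
Δv = Δv₁ + Δv₂ = 0.43552 + 0.33924 = 0.7748 km/s.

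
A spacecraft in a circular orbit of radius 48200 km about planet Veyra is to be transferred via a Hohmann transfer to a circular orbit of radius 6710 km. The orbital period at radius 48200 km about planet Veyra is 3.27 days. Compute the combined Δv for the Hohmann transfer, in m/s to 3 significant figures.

Δv = 1480 m/s

From Kepler's third law T² = 4π²r³/μ at r = 48200 km, T = 3.27 days = 3.27 × 86400 s = 2.82528×10^5 s: μ = 4π²r³/T² = 55383.2 km³/s².
The Hohmann ellipse has a_t = (r₁ + r₂)/2 = 27455 km.
Circular speed at r₁: v₁ = √(μ/r₁) = √(55383.2/48200) = 1.0719 km/s.
On the transfer ellipse at r₁, vis-viva gives v_a = √[μ(2/r₁ − 1/a_t)] = 0.52993 km/s.
First burn Δv₁ = |v_a − v₁| = 0.5420 km/s.
At r₂, v₂ = √(μ/r₂) = 2.8729 km/s.
Transfer-orbit speed at r₂: v_p = √[μ(2/r₂ − 1/a_t)] = 3.8066 km/s.
Second burn Δv₂ = |v₂ − v_p| = 0.9337 km/s.
Δv = Δv₁ + Δv₂ = 0.5420 + 0.9337 = 1.476 km/s.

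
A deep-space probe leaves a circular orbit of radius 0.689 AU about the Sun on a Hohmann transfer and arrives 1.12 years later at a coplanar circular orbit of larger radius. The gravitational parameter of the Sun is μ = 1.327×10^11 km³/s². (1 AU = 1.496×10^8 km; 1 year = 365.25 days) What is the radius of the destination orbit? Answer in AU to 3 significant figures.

r₂ = 2.73 AU

In km: r₁ = 0.689 × 1.496×10^8 = 1.030744×10^8 km.
Transfer time t = 1.12 years × 365.25 × 86400 s = 3.5344512×10^7 s, and t = π√(a_t³/μ).
So a_t = (μ t²/π²)^(1/3) = (1.327×10^11 × (3.5344512×10^7)² / π²)^(1/3) = 2.5610×10^8 km.
Since a_t = (r₁ + r₂)/2, r₂ = 2a_t − r₁ = 2×2.5610×10^8 − 1.030744×10^8 = 4.091256×10^8 km.
In AU: r₂ = 4.091256×10^8 / 1.496×10^8 = 2.73 AU.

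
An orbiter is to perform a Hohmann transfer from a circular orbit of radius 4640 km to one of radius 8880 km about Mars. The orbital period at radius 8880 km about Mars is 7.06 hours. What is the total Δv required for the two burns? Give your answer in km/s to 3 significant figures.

Δv = 0.820 km/s

From Kepler's third law T² = 4π²r³/μ at r = 8880 km, T = 7.06 hours = 7.06 × 3600 s = 25416 s: μ = 4π²r³/T² = 42794.1 km³/s².
Transfer-ellipse semi-major axis a_t = (r₁ + r₂)/2 = (4640 + 8880)/2 = 6760 km.
At r₁ the circular-orbit speed is v₁ = √(μ/r₁) = 3.0369 km/s.
On the transfer ellipse at r₁, vis-viva gives v_p = √[μ(2/r₁ − 1/a_t)] = 3.4807 km/s.
First burn Δv₁ = |v_p − v₁| = 0.4438 km/s.
Circular speed at r₂: v₂ = √(μ/r₂) = 2.19526 km/s.
Transfer-orbit speed at r₂: v_a = √[μ(2/r₂ − 1/a_t)] = 1.81874 km/s.
Second burn Δv₂ = |v₂ − v_a| = 0.3765 km/s.
Δv = Δv₁ + Δv₂ = 0.4438 + 0.3765 = 0.8203 km/s.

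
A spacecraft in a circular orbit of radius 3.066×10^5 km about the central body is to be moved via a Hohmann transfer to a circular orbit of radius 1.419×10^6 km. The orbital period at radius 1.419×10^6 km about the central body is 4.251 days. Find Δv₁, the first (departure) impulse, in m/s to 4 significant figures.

From Kepler's third law T² = 4π²r³/μ at r = 1.419×10^6 km, T = 4.251 days = 4.251 × 86400 s = 3.672864×10^5 s: μ = 4π²r³/T² = 8.36175×10^8 km³/s².
Transfer-ellipse semi-major axis a_t = (r₁ + r₂)/2 = (3.066×10^5 + 1.419×10^6)/2 = 8.628×10^5 km.
Circular speed at r = 3.066×10^5 km: v_c = √(μ/r) = 52.22 km/s.
Transfer-orbit speed at the same r (vis-viva, a = a_t): v_t = √[μ(2/r − 1/a_t)] = 66.97 km/s.
Δv₁ = |v_t − v_c| = |66.97 − 52.22| = 14.75 km/s.

Δv₁ = 14750 m/s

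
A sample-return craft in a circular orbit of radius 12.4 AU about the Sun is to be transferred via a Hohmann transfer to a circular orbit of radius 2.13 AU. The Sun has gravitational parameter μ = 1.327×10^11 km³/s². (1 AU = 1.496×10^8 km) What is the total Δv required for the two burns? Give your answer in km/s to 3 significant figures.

Δv = 10.1 km/s

In km: r₁ = 12.4 × 1.496×10^8 = 1.85504×10^9 km; r₂ = 2.13 × 1.496×10^8 = 3.18648×10^8 km.
Transfer-ellipse semi-major axis a_t = (r₁ + r₂)/2 = (1.85504×10^9 + 3.18648×10^8)/2 = 1.086844×10^9 km.
Circular speed at r₁: v₁ = √(μ/r₁) = √(1.327×10^11/1.85504×10^9) = 8.458 km/s.
Transfer-orbit speed at r₁ (vis-viva equation): v_a = √[μ(2/r₁ − 1/a_t)] = 4.580 km/s.
First burn Δv₁ = |v_a − v₁| = 3.878 km/s.
Circular speed at r₂: v₂ = √(μ/r₂) = 20.407 km/s.
Transfer-orbit speed at r₂: v_p = √[μ(2/r₂ − 1/a_t)] = 26.661 km/s.
Second burn Δv₂ = |v₂ − v_p| = 6.254 km/s.
Total Δv = Δv₁ + Δv₂ = 10.13 km/s.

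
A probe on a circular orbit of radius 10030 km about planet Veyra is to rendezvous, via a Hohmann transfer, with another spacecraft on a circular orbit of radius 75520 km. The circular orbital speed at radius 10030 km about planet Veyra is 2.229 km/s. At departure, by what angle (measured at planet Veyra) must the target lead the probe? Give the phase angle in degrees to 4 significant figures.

φ = 103.3°

From the circular-orbit relation v² = μ/r at r = 10030 km: μ = v²r = (2.229)² × 10030 = 49833.5 km³/s².
Semi-major axis of the transfer orbit: a_t = (10030 + 75520)/2 = 42775 km.
Transfer time t = π√(a_t³/μ) = 1.24501×10^5 s.
The target's mean motion on its circular orbit is ω₂ = √(μ/r₂³) = 1.07564×10^-5 rad/s.
Angle swept by the target during transfer: ω₂·t = 1.3392 rad = 76.73°.
The probe traverses 180° on the transfer ellipse, so the target must lead by 180° − 76.73° = 103.3°.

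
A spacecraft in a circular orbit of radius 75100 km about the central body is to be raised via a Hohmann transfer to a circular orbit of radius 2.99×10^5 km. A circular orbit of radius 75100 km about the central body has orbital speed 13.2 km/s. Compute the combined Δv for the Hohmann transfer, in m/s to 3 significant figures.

Δv = 5910 m/s

From the circular-orbit relation v² = μ/r at r = 75100 km: μ = v²r = (13.2)² × 75100 = 1.30854×10^7 km³/s².
Semi-major axis of the transfer orbit: a_t = (75100 + 2.990×10^5)/2 = 1.8705×10^5 km.
At r₁ the circular-orbit speed is v₁ = √(μ/r₁) = 13.200 km/s.
On the transfer ellipse at r₁, vis-viva equation gives v_p = √[μ(2/r₁ − 1/a_t)] = 16.689 km/s.
First burn Δv₁ = |v_p − v₁| = 3.489 km/s.
At r₂, v₂ = √(μ/r₂) = 6.6154 km/s.
Transfer-orbit speed at r₂: v_a = √[μ(2/r₂ − 1/a_t)] = 4.1918 km/s.
Second burn Δv₂ = |v₂ − v_a| = 2.424 km/s.
Total Δv = Δv₁ + Δv₂ = 5.913 km/s.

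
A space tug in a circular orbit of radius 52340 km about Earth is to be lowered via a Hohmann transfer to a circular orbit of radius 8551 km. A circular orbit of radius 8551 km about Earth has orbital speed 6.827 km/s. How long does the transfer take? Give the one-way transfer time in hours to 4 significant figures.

From the circular-orbit relation v² = μ/r at r = 8551 km: μ = v²r = (6.827)² × 8551 = 3.98544×10^5 km³/s².
Semi-major axis of the transfer orbit: a_t = (52340 + 8551)/2 = 30445.5 km.
Half the transfer-orbit period gives t = π√(a_t³/μ) = 26436 s.
Converting: 26436 s ÷ 3600 s/hour = 7.343 hours.

t = 7.343 hours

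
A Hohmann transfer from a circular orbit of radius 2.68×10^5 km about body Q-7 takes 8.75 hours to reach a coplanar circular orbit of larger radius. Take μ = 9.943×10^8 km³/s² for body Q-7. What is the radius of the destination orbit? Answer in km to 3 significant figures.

Transfer time t = 8.75 hours = 31500 s, and t = π√(a_t³/μ).
So a_t = (μ t²/π²)^(1/3) = (9.943×10^8 × (31500)² / π²)^(1/3) = 4.6410×10^5 km.
Since a_t = (r₁ + r₂)/2, r₂ = 2a_t − r₁ = 2×4.6410×10^5 − 2.680×10^5 = 6.602×10^5 km.

r₂ = 6.60×10^5 km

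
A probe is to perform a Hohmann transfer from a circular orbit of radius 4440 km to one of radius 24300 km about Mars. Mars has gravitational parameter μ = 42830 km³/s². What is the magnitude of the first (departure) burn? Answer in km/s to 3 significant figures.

Δv₁ = 0.933 km/s

Transfer-ellipse semi-major axis a_t = (r₁ + r₂)/2 = (4440 + 24300)/2 = 14370 km.
Circular speed at r = 4440 km: v_c = √(μ/r) = 3.106 km/s.
Vis-viva on the transfer ellipse at r = 4440 km gives v_t = √[μ(2/r − 1/a_t)] = 4.039 km/s.
Δv₁ = |v_t − v_c| = |4.039 − 3.106| = 0.9330 km/s.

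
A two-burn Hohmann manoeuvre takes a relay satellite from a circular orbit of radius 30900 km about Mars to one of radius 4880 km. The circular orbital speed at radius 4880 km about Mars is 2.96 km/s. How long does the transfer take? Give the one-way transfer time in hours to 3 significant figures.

From the circular-orbit relation v² = μ/r at r = 4880 km: μ = v²r = (2.96)² × 4880 = 42756.6 km³/s².
Transfer-ellipse semi-major axis a_t = (r₁ + r₂)/2 = (30900 + 4880)/2 = 17890 km.
Half the transfer-orbit period gives t = π√(a_t³/μ) = 36350 s.
Converting: 36350 s ÷ 3600 s/hour = 10.1 hours.

t = 10.1 hours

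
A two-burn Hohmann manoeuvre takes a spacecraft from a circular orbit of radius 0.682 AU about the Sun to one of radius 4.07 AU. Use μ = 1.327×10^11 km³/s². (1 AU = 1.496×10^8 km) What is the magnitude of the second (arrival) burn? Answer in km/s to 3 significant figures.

In km: r₁ = 0.682 × 1.496×10^8 = 1.020272×10^8 km; r₂ = 4.07 × 1.496×10^8 = 6.08872×10^8 km.
Transfer-ellipse semi-major axis a_t = (r₁ + r₂)/2 = (1.020272×10^8 + 6.08872×10^8)/2 = 3.554496×10^8 km.
Circular speed at r = 6.08872×10^8 km: v_c = √(μ/r) = 14.763 km/s.
Transfer-orbit speed at the same r (vis-viva, a = a_t): v_t = √[μ(2/r − 1/a_t)] = 7.9094 km/s.
Δv₂ = |v_t − v_c| = |7.9094 − 14.763| = 6.854 km/s.

Δv₂ = 6.85 km/s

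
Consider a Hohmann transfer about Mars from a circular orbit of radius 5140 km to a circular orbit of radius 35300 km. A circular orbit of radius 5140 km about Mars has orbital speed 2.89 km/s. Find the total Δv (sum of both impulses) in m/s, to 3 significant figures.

Δv = 1480 m/s

From the circular-orbit relation v² = μ/r at r = 5140 km: μ = v²r = (2.89)² × 5140 = 42929.8 km³/s².
Transfer-ellipse semi-major axis a_t = (r₁ + r₂)/2 = (5140 + 35300)/2 = 20220 km.
Circular speed at r₁: v₁ = √(μ/r₁) = √(42929.8/5140) = 2.8900 km/s.
Transfer-orbit speed at r₁ (v² = μ(2/r − 1/a)): v_p = √[μ(2/r₁ − 1/a_t)] = 3.8185 km/s.
First burn Δv₁ = |v_p − v₁| = 0.9285 km/s.
Circular speed at r₂: v₂ = √(μ/r₂) = 1.1028 km/s.
Transfer-orbit speed at r₂: v_a = √[μ(2/r₂ − 1/a_t)] = 0.55601 km/s.
Second burn Δv₂ = |v₂ − v_a| = 0.5468 km/s.
Δv = Δv₁ + Δv₂ = 0.9285 + 0.5468 = 1.475 km/s.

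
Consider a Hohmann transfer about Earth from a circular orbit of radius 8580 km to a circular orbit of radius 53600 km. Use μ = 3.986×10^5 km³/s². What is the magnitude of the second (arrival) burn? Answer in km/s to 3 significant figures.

Transfer-ellipse semi-major axis a_t = (r₁ + r₂)/2 = (8580 + 53600)/2 = 31090 km.
Circular speed at r = 53600 km: v_c = √(μ/r) = 2.727 km/s.
Transfer-orbit speed at the same r (vis-viva, a = a_t): v_t = √[μ(2/r − 1/a_t)] = 1.433 km/s.
Δv₂ = |v_t − v_c| = |1.433 − 2.727| = 1.294 km/s.

Δv₂ = 1.29 km/s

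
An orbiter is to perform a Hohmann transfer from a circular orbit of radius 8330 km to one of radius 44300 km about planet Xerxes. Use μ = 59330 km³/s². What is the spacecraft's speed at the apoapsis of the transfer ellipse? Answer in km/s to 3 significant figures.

The Hohmann ellipse has a_t = (r₁ + r₂)/2 = 26315 km.
The apoapsis of the transfer ellipse is at r = 44300 km.
Applying v² = μ(2/r − 1/a_t): v = 0.6511 km/s.

v = 0.651 km/s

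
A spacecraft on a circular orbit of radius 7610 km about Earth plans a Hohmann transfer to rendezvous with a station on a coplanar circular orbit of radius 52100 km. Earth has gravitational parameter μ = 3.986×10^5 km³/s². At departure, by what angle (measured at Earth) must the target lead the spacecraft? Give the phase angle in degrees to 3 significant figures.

φ = 102°

Transfer-ellipse semi-major axis a_t = (r₁ + r₂)/2 = (7610 + 52100)/2 = 29855 km.
Transfer time t = π√(a_t³/μ) = 25670 s.
Target angular speed ω₂ = √(μ/r₂³) = 5.309×10^-5 rad/s.
Angle swept by the target during transfer: ω₂·t = 1.3628 rad = 78.08°.
The spacecraft traverses 180° on the transfer ellipse, so the target must lead by 180° − 78.08° = 102°.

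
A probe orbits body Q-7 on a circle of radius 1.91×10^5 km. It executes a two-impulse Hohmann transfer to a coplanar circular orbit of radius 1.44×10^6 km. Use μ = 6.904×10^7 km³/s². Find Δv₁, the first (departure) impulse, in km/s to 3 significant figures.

Transfer-ellipse semi-major axis a_t = (r₁ + r₂)/2 = (1.910×10^5 + 1.440×10^6)/2 = 8.155×10^5 km.
Circular speed at r = 1.910×10^5 km: v_c = √(μ/r) = 19.012 km/s.
Transfer-orbit speed at the same r (vis-viva, a = a_t): v_t = √[μ(2/r − 1/a_t)] = 25.264 km/s.
Δv₁ = |v_t − v_c| = |25.264 − 19.012| = 6.252 km/s.

Δv₁ = 6.25 km/s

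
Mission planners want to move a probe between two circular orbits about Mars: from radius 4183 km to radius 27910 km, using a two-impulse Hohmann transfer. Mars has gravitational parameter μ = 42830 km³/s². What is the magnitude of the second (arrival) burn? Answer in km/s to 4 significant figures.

The Hohmann ellipse has a_t = (r₁ + r₂)/2 = 16046.5 km.
On the circular orbit at r = 27910 km, v_c = √(μ/r) = 1.2388 km/s.
Transfer-orbit speed at the same r (vis-viva, a = a_t): v_t = √[μ(2/r − 1/a_t)] = 0.63248 km/s.
Δv₂ = |v_t − v_c| = |0.63248 − 1.2388| = 0.6063 km/s.

Δv₂ = 0.6063 km/s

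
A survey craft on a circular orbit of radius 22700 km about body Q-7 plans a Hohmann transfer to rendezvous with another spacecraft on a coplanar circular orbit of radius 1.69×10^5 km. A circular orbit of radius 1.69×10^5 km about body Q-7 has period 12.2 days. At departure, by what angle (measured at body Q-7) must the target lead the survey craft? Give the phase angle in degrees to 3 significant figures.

φ = 103°

From Kepler's third law T² = 4π²r³/μ at r = 1.69×10^5 km, T = 12.2 days = 12.2 × 86400 s = 1.05408×10^6 s: μ = 4π²r³/T² = 1.71503×10^5 km³/s².
Semi-major axis of the transfer orbit: a_t = (22700 + 1.690×10^5)/2 = 95850 km.
Transfer time t = π√(a_t³/μ) = 2.25114×10^5 s.
Target angular speed ω₂ = √(μ/r₂³) = 5.96082×10^-6 rad/s.
Angle swept by the target during transfer: ω₂·t = 1.34186 rad = 76.88°.
The survey craft traverses 180° on the transfer ellipse, so the target must lead by 180° − 76.88° = 103°.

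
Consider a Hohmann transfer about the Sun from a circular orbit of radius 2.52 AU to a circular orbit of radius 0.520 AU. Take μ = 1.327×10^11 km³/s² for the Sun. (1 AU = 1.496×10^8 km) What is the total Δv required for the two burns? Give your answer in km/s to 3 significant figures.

In km: r₁ = 2.52 × 1.496×10^8 = 3.76992×10^8 km; r₂ = 0.520 × 1.496×10^8 = 7.7792×10^7 km.
Semi-major axis of the transfer orbit: a_t = (3.76992×10^8 + 7.7792×10^7)/2 = 2.27392×10^8 km.
Circular speed at r₁: v₁ = √(μ/r₁) = √(1.327×10^11/3.76992×10^8) = 18.762 km/s.
Transfer-orbit speed at r₁ (vis-viva equation): v_a = √[μ(2/r₁ − 1/a_t)] = 10.974 km/s.
First burn Δv₁ = |v_a − v₁| = 7.788 km/s.
At r₂, v₂ = √(μ/r₂) = 41.30 km/s.
Transfer-orbit speed at r₂: v_p = √[μ(2/r₂ − 1/a_t)] = 53.18 km/s.
Second burn Δv₂ = |v₂ − v_p| = 11.88 km/s.
Total Δv = Δv₁ + Δv₂ = 19.67 km/s.

Δv = 19.7 km/s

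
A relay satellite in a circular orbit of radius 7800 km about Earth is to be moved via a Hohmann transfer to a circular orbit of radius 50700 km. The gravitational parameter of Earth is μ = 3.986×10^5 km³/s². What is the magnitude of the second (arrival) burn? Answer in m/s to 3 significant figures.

The Hohmann ellipse has a_t = (r₁ + r₂)/2 = 29250 km.
On the circular orbit at r = 50700 km, v_c = √(μ/r) = 2.804 km/s.
Transfer-orbit speed at the same r (vis-viva, a = a_t): v_t = √[μ(2/r − 1/a_t)] = 1.448 km/s.
Δv₂ = |v_t − v_c| = |1.448 − 2.804| = 1.356 km/s.

Δv₂ = 1360 m/s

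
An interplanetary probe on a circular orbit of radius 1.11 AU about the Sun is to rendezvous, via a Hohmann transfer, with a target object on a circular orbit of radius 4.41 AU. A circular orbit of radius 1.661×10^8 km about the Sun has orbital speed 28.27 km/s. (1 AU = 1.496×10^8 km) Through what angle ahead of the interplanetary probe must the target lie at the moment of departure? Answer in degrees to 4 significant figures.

From the circular-orbit relation v² = μ/r at r = 1.661×10^8 km: μ = v²r = (28.27)² × 1.661×10^8 = 1.32746×10^11 km³/s².
In km: r₁ = 1.11 × 1.496×10^8 = 1.66056×10^8 km; r₂ = 4.41 × 1.496×10^8 = 6.59736×10^8 km.
Semi-major axis of the transfer orbit: a_t = (1.66056×10^8 + 6.59736×10^8)/2 = 4.12896×10^8 km.
Transfer time t = π√(a_t³/μ) = 7.23436×10^7 s.
Target angular speed ω₂ = √(μ/r₂³) = 2.15008×10^-8 rad/s.
Angle swept by the target during transfer: ω₂·t = 1.5554 rad = 89.12°.
Arrival is 180° from departure on the ellipse, so φ = 180° − 89.12° = 90.88°.

φ = 90.88°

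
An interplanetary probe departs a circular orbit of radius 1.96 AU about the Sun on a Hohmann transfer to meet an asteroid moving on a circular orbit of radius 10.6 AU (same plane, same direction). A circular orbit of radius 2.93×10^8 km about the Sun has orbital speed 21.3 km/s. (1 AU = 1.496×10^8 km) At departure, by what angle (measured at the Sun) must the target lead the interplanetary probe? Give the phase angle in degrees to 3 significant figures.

From the circular-orbit relation v² = μ/r at r = 2.93×10^8 km: μ = v²r = (21.3)² × 2.93×10^8 = 1.32931×10^11 km³/s².
In km: r₁ = 1.96 × 1.496×10^8 = 2.93216×10^8 km; r₂ = 10.6 × 1.496×10^8 = 1.58576×10^9 km.
Semi-major axis of the transfer orbit: a_t = (2.93216×10^8 + 1.58576×10^9)/2 = 9.39488×10^8 km.
Transfer time t = π√(a_t³/μ) = 2.4813×10^8 s.
The target's mean motion on its circular orbit is ω₂ = √(μ/r₂³) = 5.7737×10^-9 rad/s.
Angle swept by the target during transfer: ω₂·t = 1.4326 rad = 82.08°.
The interplanetary probe traverses 180° on the transfer ellipse, so the target must lead by 180° − 82.08° = 97.9°.

φ = 97.9°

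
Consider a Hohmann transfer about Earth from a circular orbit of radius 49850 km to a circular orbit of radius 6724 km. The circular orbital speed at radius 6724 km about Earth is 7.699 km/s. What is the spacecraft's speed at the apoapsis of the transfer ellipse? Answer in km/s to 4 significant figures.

v = 1.379 km/s

From the circular-orbit relation v² = μ/r at r = 6724 km: μ = v²r = (7.699)² × 6724 = 3.98562×10^5 km³/s².
Transfer-ellipse semi-major axis a_t = (r₁ + r₂)/2 = (49850 + 6724)/2 = 28287 km.
At apoapsis, r = 49850 km.
From the vis-viva equation, v = √[μ(2/r − 1/a_t)] = 1.379 km/s.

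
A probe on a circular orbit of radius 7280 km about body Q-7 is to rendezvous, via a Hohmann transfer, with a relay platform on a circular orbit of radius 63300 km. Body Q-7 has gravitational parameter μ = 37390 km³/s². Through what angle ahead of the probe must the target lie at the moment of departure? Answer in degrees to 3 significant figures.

φ = 105°

Transfer-ellipse semi-major axis a_t = (r₁ + r₂)/2 = (7280 + 63300)/2 = 35290 km.
Transfer time t = π√(a_t³/μ) = 1.0771×10^5 s.
The target's mean motion on its circular orbit is ω₂ = √(μ/r₂³) = 1.2141×10^-5 rad/s.
Angle swept by the target during transfer: ω₂·t = 1.3077 rad = 74.93°.
Arrival is 180° from departure on the ellipse, so φ = 180° − 74.93° = 105°.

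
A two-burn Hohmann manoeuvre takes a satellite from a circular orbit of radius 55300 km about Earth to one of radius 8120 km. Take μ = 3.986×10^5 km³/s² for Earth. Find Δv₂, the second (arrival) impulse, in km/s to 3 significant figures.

Δv₂ = 2.25 km/s

Semi-major axis of the transfer orbit: a_t = (55300 + 8120)/2 = 31710 km.
On the circular orbit at r = 8120 km, v_c = √(μ/r) = 7.006 km/s.
Transfer-orbit speed at the same r (vis-viva, a = a_t): v_t = √[μ(2/r − 1/a_t)] = 9.252 km/s.
Δv₂ = |v_t − v_c| = |9.252 − 7.006| = 2.246 km/s.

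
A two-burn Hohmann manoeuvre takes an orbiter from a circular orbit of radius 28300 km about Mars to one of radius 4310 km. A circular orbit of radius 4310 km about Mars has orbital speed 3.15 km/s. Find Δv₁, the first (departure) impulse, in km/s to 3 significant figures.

From the circular-orbit relation v² = μ/r at r = 4310 km: μ = v²r = (3.15)² × 4310 = 42766.0 km³/s².
Transfer-ellipse semi-major axis a_t = (r₁ + r₂)/2 = (28300 + 4310)/2 = 16305 km.
On the circular orbit at r = 28300 km, v_c = √(μ/r) = 1.2293 km/s.
Transfer-orbit speed at the same r (vis-viva, a = a_t): v_t = √[μ(2/r − 1/a_t)] = 0.63202 km/s.
Δv₁ = |v_t − v_c| = |0.63202 − 1.2293| = 0.5973 km/s.

Δv₁ = 0.597 km/s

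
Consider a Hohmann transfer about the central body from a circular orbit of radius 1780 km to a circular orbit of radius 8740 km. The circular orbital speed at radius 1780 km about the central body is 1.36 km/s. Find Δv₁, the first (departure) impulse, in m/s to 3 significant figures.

Δv₁ = 393 m/s

From the circular-orbit relation v² = μ/r at r = 1780 km: μ = v²r = (1.36)² × 1780 = 3292.29 km³/s².
Transfer-ellipse semi-major axis a_t = (r₁ + r₂)/2 = (1780 + 8740)/2 = 5260 km.
On the circular orbit at r = 1780 km, v_c = √(μ/r) = 1.3600 km/s.
Transfer-orbit speed at the same r (vis-viva, a = a_t): v_t = √[μ(2/r − 1/a_t)] = 1.7531 km/s.
Δv₁ = |v_t − v_c| = |1.7531 − 1.3600| = 0.3931 km/s.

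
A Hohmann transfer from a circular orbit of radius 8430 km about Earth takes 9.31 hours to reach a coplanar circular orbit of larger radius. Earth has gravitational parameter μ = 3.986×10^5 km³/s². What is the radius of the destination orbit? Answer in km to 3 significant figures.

Transfer time t = 9.31 hours = 33516 s, and t = π√(a_t³/μ).
So a_t = (μ t²/π²)^(1/3) = (3.986×10^5 × (33516)² / π²)^(1/3) = 35665 km.
Since a_t = (r₁ + r₂)/2, r₂ = 2a_t − r₁ = 2×35665 − 8430 = 62900 km.

r₂ = 62900 km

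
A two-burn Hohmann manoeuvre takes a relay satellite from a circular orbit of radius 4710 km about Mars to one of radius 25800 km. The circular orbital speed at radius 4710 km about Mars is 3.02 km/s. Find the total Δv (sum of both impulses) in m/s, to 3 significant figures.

From the circular-orbit relation v² = μ/r at r = 4710 km: μ = v²r = (3.02)² × 4710 = 42957.1 km³/s².
Transfer-ellipse semi-major axis a_t = (r₁ + r₂)/2 = (4710 + 25800)/2 = 15255 km.
Circular speed at r₁: v₁ = √(μ/r₁) = √(42957.1/4710) = 3.0200 km/s.
Transfer-orbit speed at r₁ (v² = μ(2/r − 1/a)): v_p = √[μ(2/r₁ − 1/a_t)] = 3.9275 km/s.
First burn Δv₁ = |v_p − v₁| = 0.9075 km/s.
Circular speed at r₂: v₂ = √(μ/r₂) = 1.2904 km/s.
Transfer-orbit speed at r₂: v_a = √[μ(2/r₂ − 1/a_t)] = 0.71699 km/s.
Second burn Δv₂ = |v₂ − v_a| = 0.5734 km/s.
Δv = Δv₁ + Δv₂ = 0.9075 + 0.5734 = 1.481 km/s.

Δv = 1480 m/s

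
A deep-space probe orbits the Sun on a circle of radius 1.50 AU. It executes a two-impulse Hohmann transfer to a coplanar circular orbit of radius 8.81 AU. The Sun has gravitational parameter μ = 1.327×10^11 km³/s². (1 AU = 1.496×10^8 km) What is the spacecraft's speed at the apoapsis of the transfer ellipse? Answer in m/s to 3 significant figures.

v = 5410 m/s

In km: r₁ = 1.50 × 1.496×10^8 = 2.244×10^8 km; r₂ = 8.81 × 1.496×10^8 = 1.317976×10^9 km.
The Hohmann ellipse has a_t = (r₁ + r₂)/2 = 7.71188×10^8 km.
The apoapsis of the transfer ellipse is at r = 1.317976×10^9 km.
Vis-viva: v = √[μ(2/r − 1/a_t)] = √[1.327×10^11 × (2/1.317976×10^9 − 1/7.71188×10^8)] = 5.413 km/s.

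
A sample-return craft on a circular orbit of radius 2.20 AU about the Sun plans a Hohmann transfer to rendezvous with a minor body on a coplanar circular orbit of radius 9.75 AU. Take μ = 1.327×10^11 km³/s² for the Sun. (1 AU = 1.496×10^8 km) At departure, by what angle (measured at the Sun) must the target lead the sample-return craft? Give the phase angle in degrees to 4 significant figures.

In km: r₁ = 2.20 × 1.496×10^8 = 3.2912×10^8 km; r₂ = 9.75 × 1.496×10^8 = 1.4586×10^9 km.
The Hohmann ellipse has a_t = (r₁ + r₂)/2 = 8.9386×10^8 km.
The half-period of the transfer ellipse is t = π√(a_t³/μ) = 2.3047×10^8 s.
The target's mean motion on its circular orbit is ω₂ = √(μ/r₂³) = 6.5393×10^-9 rad/s.
Angle swept by the target during transfer: ω₂·t = 1.5071 rad = 86.35°.
Arrival is 180° from departure on the ellipse, so φ = 180° − 86.35° = 93.65°.

φ = 93.65°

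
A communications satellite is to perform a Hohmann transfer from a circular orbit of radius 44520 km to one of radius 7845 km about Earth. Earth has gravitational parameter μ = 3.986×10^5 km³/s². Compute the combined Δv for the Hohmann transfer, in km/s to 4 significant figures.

Δv = 3.521 km/s

The Hohmann ellipse has a_t = (r₁ + r₂)/2 = 26182.5 km.
At r₁ the circular-orbit speed is v₁ = √(μ/r₁) = 2.992 km/s.
Transfer-orbit speed at r₁ (v² = μ(2/r − 1/a)): v_a = √[μ(2/r₁ − 1/a_t)] = 1.638 km/s.
First burn Δv₁ = |v_a − v₁| = 1.354 km/s.
At r₂, v₂ = √(μ/r₂) = 7.128 km/s.
Transfer-orbit speed at r₂: v_p = √[μ(2/r₂ − 1/a_t)] = 9.295 km/s.
Second burn Δv₂ = |v₂ − v_p| = 2.167 km/s.
Δv = Δv₁ + Δv₂ = 1.354 + 2.167 = 3.521 km/s.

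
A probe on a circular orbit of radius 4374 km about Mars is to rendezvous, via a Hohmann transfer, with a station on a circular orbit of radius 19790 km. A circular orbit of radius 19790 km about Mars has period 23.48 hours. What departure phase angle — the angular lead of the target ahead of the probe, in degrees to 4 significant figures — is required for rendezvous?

φ = 94.14°

From Kepler's third law T² = 4π²r³/μ at r = 19790 km, T = 23.48 hours = 23.48 × 3600 s = 84528 s: μ = 4π²r³/T² = 42824.9 km³/s².
The Hohmann ellipse has a_t = (r₁ + r₂)/2 = 12082 km.
Transfer time t = π√(a_t³/μ) = 20161 s.
Target angular speed ω₂ = √(μ/r₂³) = 7.4333×10^-5 rad/s.
Angle swept by the target during transfer: ω₂·t = 1.4986 rad = 85.86°.
The probe traverses 180° on the transfer ellipse, so the target must lead by 180° − 85.86° = 94.14°.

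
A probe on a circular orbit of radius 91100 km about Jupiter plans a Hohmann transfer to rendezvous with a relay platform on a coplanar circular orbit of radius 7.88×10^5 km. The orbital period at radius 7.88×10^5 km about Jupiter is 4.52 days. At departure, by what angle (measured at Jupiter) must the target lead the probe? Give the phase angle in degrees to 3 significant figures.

φ = 105°

From Kepler's third law T² = 4π²r³/μ at r = 7.88×10^5 km, T = 4.52 days = 4.52 × 86400 s = 3.90528×10^5 s: μ = 4π²r³/T² = 1.26658×10^8 km³/s².
Transfer-ellipse semi-major axis a_t = (r₁ + r₂)/2 = (91100 + 7.880×10^5)/2 = 4.3955×10^5 km.
Transfer time t = π√(a_t³/μ) = 81348 s.
The target's mean motion on its circular orbit is ω₂ = √(μ/r₂³) = 1.6089×10^-5 rad/s.
Angle swept by the target during transfer: ω₂·t = 1.3088 rad = 74.99°.
Arrival is 180° from departure on the ellipse, so φ = 180° − 74.99° = 105°.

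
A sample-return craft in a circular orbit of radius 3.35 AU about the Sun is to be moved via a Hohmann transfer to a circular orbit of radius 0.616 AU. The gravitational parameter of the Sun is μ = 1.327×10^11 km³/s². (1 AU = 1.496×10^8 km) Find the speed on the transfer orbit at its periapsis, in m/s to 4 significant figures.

v = 49320 m/s

In km: r₁ = 3.35 × 1.496×10^8 = 5.0116×10^8 km; r₂ = 0.616 × 1.496×10^8 = 9.21536×10^7 km.
The Hohmann ellipse has a_t = (r₁ + r₂)/2 = 2.966568×10^8 km.
The periapsis of the transfer ellipse is at r = 9.21536×10^7 km.
Vis-viva: v = √[μ(2/r − 1/a_t)] = √[1.327×10^11 × (2/9.21536×10^7 − 1/2.966568×10^8)] = 49.32 km/s.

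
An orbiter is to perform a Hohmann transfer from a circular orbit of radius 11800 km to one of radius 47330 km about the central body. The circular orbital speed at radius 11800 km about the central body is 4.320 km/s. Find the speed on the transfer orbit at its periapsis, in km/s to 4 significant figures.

From the circular-orbit relation v² = μ/r at r = 11800 km: μ = v²r = (4.320)² × 11800 = 2.20216×10^5 km³/s².
Semi-major axis of the transfer orbit: a_t = (11800 + 47330)/2 = 29565 km.
The periapsis of the transfer ellipse is at r = 11800 km.
Applying v² = μ(2/r − 1/a_t): v = 5.466 km/s.

v = 5.466 km/s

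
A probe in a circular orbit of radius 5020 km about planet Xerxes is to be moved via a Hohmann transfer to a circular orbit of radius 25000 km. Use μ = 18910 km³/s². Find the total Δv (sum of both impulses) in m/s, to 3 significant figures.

Transfer-ellipse semi-major axis a_t = (r₁ + r₂)/2 = (5020 + 25000)/2 = 15010 km.
At r₁ the circular-orbit speed is v₁ = √(μ/r₁) = 1.94086 km/s.
On the transfer ellipse at r₁, v² = μ(2/r − 1/a) gives v_p = √[μ(2/r₁ − 1/a_t)] = 2.50480 km/s.
First burn Δv₁ = |v_p − v₁| = 0.56394 km/s.
At r₂, v₂ = √(μ/r₂) = 0.86971 km/s.
Transfer-orbit speed at r₂: v_a = √[μ(2/r₂ − 1/a_t)] = 0.50296 km/s.
Second burn Δv₂ = |v₂ − v_a| = 0.36675 km/s.
Total Δv = Δv₁ + Δv₂ = 0.9307 km/s.

Δv = 931 m/s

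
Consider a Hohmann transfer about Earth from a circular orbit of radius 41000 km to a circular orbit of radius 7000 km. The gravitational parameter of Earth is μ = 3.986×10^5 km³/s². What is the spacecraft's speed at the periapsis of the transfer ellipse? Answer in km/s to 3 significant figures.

Semi-major axis of the transfer orbit: a_t = (41000 + 7000)/2 = 24000 km.
The periapsis of the transfer ellipse is at r = 7000 km.
Vis-viva: v = √[μ(2/r − 1/a_t)] = √[3.986×10^5 × (2/7000 − 1/24000)] = 9.863 km/s.

v = 9.86 km/s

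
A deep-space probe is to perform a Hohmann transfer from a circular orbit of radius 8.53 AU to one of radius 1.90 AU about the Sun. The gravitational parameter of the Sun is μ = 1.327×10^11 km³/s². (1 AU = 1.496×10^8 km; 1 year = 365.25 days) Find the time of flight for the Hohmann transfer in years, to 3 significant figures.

t = 5.96 years

In km: r₁ = 8.53 × 1.496×10^8 = 1.276088×10^9 km; r₂ = 1.90 × 1.496×10^8 = 2.8424×10^8 km.
Transfer-ellipse semi-major axis a_t = (r₁ + r₂)/2 = (1.276088×10^9 + 2.8424×10^8)/2 = 7.80164×10^8 km.
Half the transfer-orbit period gives t = π√(a_t³/μ) = 1.8793×10^8 s.
Converting: 1.8793×10^8 s ÷ 3.15576×10^7 s/year (365.25 × 86400) = 5.96 years.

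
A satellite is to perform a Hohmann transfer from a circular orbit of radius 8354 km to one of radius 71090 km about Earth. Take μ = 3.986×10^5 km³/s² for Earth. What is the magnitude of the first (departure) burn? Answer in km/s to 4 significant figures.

Δv₁ = 2.333 km/s

Semi-major axis of the transfer orbit: a_t = (8354 + 71090)/2 = 39722 km.
Circular speed at r = 8354 km: v_c = √(μ/r) = 6.908 km/s.
Transfer-orbit speed at the same r (vis-viva, a = a_t): v_t = √[μ(2/r − 1/a_t)] = 9.241 km/s.
Δv₁ = |v_t − v_c| = |9.241 − 6.908| = 2.333 km/s.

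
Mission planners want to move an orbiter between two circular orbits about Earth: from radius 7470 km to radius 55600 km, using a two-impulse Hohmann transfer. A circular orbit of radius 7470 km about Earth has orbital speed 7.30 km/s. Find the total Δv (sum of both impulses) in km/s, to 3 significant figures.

From the circular-orbit relation v² = μ/r at r = 7470 km: μ = v²r = (7.30)² × 7470 = 3.98076×10^5 km³/s².
Transfer-ellipse semi-major axis a_t = (r₁ + r₂)/2 = (7470 + 55600)/2 = 31535 km.
Circular speed at r₁: v₁ = √(μ/r₁) = √(3.98076×10^5/7470) = 7.3000 km/s.
Transfer-orbit speed at r₁ (vis-viva): v_p = √[μ(2/r₁ − 1/a_t)] = 9.6931 km/s.
First burn Δv₁ = |v_p − v₁| = 2.3931 km/s.
Circular speed at r₂: v₂ = √(μ/r₂) = 2.6758 km/s.
Transfer-orbit speed at r₂: v_a = √[μ(2/r₂ − 1/a_t)] = 1.3023 km/s.
Second burn Δv₂ = |v₂ − v_a| = 1.3735 km/s.
Δv = Δv₁ + Δv₂ = 2.3931 + 1.3735 = 3.767 km/s.

Δv = 3.77 km/s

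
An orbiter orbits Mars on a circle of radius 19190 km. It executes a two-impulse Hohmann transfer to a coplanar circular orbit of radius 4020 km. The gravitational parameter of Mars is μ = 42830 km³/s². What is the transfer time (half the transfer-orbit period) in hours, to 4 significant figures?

t = 5.272 hours

Semi-major axis of the transfer orbit: a_t = (19190 + 4020)/2 = 11605 km.
Half the transfer-orbit period gives t = π√(a_t³/μ) = 18980 s.
Converting: 18980 s ÷ 3600 s/hour = 5.272 hours.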